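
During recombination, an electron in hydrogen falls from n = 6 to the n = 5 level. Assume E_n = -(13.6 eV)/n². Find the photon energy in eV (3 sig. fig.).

E_6 = −13.60/36 = −0.3778 eV and E_5 = −13.60/25 = −0.5440 eV.
The photon energy is |E_6 − E_5| = 0.166 eV.

0.166 eV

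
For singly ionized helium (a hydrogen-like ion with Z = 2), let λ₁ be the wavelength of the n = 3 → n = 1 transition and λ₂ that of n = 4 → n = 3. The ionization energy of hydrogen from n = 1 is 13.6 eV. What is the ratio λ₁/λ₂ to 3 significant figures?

λ ∝ 1/ΔE ∝ 1/(1/n_f² − 1/n_i²), and the Z² and hc factors cancel in the ratio.
λ₁/λ₂ = (1/3² − 1/4²)/(1/1² − 1/3²) = 0.04861/0.8889 = 0.0547.

0.0547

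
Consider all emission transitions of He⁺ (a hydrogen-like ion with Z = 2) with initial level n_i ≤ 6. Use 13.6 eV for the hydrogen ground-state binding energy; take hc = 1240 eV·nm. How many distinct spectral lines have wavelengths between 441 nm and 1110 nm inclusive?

Enumerate all n_i → n_f pairs with 1 ≤ n_f < n_i ≤ 6 and compute λ = 1240 / [13.6·4·(1/n_f² − 1/n_i²)].
Lines falling in [441, 1110] nm: 4→3 (468.9 nm), 6→4 (656.5 nm), 5→4 (1013 nm).

3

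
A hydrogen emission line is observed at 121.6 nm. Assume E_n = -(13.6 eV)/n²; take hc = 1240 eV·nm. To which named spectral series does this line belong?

ΔE = 1240/121.6 = 10.20 eV.
This matches 13.6 × (1/1² − 1/2²), so n_f = 1: the Lyman series.

Lyman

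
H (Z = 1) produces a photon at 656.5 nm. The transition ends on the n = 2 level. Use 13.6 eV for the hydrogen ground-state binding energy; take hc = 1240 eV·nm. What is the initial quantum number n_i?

n_i = 3

The photon energy is ΔE = hc/λ = 1240 / 656.5 = 1.889 eV.
With Z = 1, ΔE = 13.60 × (1/n_f² − 1/n_i²), so 1/n_f² − 1/n_i² = 0.1389.
With n_f = 2: 1/n_i² = 1/4 − 0.1389 = 0.1111, so n_i ≈ 3.00.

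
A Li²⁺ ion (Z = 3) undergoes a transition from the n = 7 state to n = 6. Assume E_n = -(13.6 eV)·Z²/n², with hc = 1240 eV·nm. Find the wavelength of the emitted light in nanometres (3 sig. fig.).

For Z = 3 the level energies scale as Z², so the effective Rydberg energy is 13.6 × 9 = 122.4 eV.
ΔE = 122.4 × (1/6² − 1/7²) = 122.4 × 0.007370 = 0.9020 eV.
λ = hc/ΔE = 1240 / 0.9020 = 1370 nm.

1370 nm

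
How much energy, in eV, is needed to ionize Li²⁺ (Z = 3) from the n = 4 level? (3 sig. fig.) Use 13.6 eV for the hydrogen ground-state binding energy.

E_n = −13.6 Z²/n² = −122.4/n² eV for Z = 3.
E_4 = −122.4/16 = −7.65 eV, so ionization (to E = 0) requires 7.65 eV.

7.65 eV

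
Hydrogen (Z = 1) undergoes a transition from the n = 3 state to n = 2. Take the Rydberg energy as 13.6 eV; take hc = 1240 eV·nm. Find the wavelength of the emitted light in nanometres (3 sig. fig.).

656 nm

ΔE = 13.60 × (1/2² − 1/3²) = 13.60 × 0.1389 = 1.889 eV.
λ = hc/ΔE = 1240 / 1.889 = 656 nm.
This line belongs to the Balmer series.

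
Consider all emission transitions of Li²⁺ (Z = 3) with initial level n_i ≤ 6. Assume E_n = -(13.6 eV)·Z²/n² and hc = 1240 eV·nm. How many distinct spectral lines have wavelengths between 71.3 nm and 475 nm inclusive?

6

Enumerate all n_i → n_f pairs with 1 ≤ n_f < n_i ≤ 6 and compute λ = 1240 / [13.6·9·(1/n_f² − 1/n_i²)].
Lines falling in [71.3, 475] nm: 3→2 (72.94 nm), 6→3 (121.6 nm), 5→3 (142.5 nm), 4→3 (208.4 nm), 6→4 (291.8 nm), 5→4 (450.3 nm).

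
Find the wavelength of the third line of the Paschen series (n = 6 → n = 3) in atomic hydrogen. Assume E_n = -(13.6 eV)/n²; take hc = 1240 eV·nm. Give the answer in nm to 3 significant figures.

The Paschen series terminates on n_f = 3; the third line has n_i = 3+3 = 6.
ΔE = 13.60 × (1/3² − 1/6²) = 1.133 eV.
λ = 1240 / 1.133 = 1090 nm.

1090 nm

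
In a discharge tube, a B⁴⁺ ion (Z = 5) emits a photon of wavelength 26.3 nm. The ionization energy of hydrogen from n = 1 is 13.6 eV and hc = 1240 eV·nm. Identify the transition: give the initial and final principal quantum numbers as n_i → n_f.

The photon energy is ΔE = hc/λ = 1240 / 26.3 = 47.15 eV.
With Z = 5, ΔE = 340.0 × (1/n_f² − 1/n_i²), so 1/n_f² − 1/n_i² = 0.1387.
Trying n_f = 2 gives 1/n_i² = 0.1113, i.e. n_i ≈ 3; this pair matches.

n_i = 3, n_f = 2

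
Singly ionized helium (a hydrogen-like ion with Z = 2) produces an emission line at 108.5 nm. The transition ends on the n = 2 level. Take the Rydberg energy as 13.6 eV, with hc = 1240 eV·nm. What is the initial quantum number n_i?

n_i = 5

The photon energy is ΔE = hc/λ = 1240 / 108.5 = 11.43 eV.
With Z = 2, ΔE = 54.40 × (1/n_f² − 1/n_i²), so 1/n_f² − 1/n_i² = 0.2101.
With n_f = 2: 1/n_i² = 1/4 − 0.2101 = 0.03992, so n_i ≈ 5.01.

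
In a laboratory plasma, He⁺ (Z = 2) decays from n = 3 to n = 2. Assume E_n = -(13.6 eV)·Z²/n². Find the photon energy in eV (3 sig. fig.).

The Bohr energies scale as Z², so for Z = 2: E_n = −54.40/n² eV.
E_3 = −54.40/9 = −6.044 eV and E_2 = −54.40/4 = −13.60 eV.
The photon energy is |E_3 − E_2| = 7.56 eV.

7.56 eV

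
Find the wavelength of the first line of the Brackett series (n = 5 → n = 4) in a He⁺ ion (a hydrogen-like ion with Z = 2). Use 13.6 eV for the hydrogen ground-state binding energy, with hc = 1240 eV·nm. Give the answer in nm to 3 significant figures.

1010 nm

The Brackett series terminates on n_f = 4; the first line has n_i = 4+1 = 5.
ΔE = 54.40 × (1/4² − 1/5²) = 1.224 eV.
λ = 1240 / 1.224 = 1010 nm.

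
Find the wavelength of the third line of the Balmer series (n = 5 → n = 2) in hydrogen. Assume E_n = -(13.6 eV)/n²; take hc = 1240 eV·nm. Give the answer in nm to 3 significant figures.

434 nm

The Balmer series terminates on n_f = 2; the third line has n_i = 2+3 = 5.
ΔE = 13.60 × (1/2² − 1/5²) = 2.856 eV.
λ = 1240 / 2.856 = 434 nm.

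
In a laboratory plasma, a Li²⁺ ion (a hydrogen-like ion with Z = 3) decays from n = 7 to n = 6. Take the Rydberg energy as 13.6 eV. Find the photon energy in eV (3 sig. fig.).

0.902 eV

The Bohr energies scale as Z², so for Z = 3: E_n = −122.4/n² eV.
E_7 = −122.4/49 = −2.498 eV and E_6 = −122.4/36 = −3.400 eV.
The photon energy is |E_7 − E_6| = 0.902 eV.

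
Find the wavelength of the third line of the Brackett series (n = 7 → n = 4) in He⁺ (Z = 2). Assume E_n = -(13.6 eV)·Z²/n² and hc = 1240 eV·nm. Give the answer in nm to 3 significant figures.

542 nm

The Brackett series terminates on n_f = 4; the third line has n_i = 4+3 = 7.
ΔE = 54.40 × (1/4² − 1/7²) = 2.290 eV.
λ = 1240 / 2.290 = 542 nm.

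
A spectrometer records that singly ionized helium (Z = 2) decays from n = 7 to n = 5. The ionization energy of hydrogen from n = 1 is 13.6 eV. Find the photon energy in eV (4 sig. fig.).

1.066 eV

The Bohr energies scale as Z², so for Z = 2: E_n = −54.40/n² eV.
E_7 = −54.40/49 = −1.110 eV and E_5 = −54.40/25 = −2.176 eV.
The photon energy is |E_7 − E_5| = 1.066 eV.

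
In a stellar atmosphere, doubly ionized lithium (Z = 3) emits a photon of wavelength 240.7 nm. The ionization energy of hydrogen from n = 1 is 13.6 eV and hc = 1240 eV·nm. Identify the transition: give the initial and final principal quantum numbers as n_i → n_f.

The photon energy is ΔE = hc/λ = 1240 / 240.7 = 5.152 eV.
With Z = 3, ΔE = 122.4 × (1/n_f² − 1/n_i²), so 1/n_f² − 1/n_i² = 0.04209.
Trying n_f = 4 gives 1/n_i² = 0.02041, i.e. n_i ≈ 7; this pair matches.

n_i = 7, n_f = 4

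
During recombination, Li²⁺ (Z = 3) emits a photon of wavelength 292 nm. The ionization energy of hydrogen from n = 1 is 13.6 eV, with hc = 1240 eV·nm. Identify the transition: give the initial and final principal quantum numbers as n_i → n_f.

n_i = 6, n_f = 4

The photon energy is ΔE = hc/λ = 1240 / 292 = 4.247 eV.
With Z = 3, ΔE = 122.4 × (1/n_f² − 1/n_i²), so 1/n_f² − 1/n_i² = 0.03469.
Trying n_f = 4 gives 1/n_i² = 0.02781, i.e. n_i ≈ 6; this pair matches.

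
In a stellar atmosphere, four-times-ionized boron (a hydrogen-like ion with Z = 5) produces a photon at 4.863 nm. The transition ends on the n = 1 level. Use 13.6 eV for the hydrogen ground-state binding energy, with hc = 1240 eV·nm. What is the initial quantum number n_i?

The photon energy is ΔE = hc/λ = 1240 / 4.863 = 255.0 eV.
With Z = 5, ΔE = 340.0 × (1/n_f² − 1/n_i²), so 1/n_f² − 1/n_i² = 0.7500.
With n_f = 1: 1/n_i² = 1/1 − 0.7500 = 0.2500, so n_i ≈ 2.00.

n_i = 2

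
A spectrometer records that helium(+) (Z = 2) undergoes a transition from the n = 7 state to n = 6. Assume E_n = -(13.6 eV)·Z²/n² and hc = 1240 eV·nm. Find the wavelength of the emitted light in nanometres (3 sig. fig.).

3090 nm

For Z = 2 the level energies scale as Z², so the effective Rydberg energy is 13.6 × 4 = 54.40 eV.
ΔE = 54.40 × (1/6² − 1/7²) = 54.40 × 0.007370 = 0.4009 eV.
λ = hc/ΔE = 1240 / 0.4009 = 3090 nm.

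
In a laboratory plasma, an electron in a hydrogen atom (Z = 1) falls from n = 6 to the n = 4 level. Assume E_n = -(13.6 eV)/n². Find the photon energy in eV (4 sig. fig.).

0.4722 eV

E_6 = −13.60/36 = −0.3778 eV and E_4 = −13.60/16 = −0.8500 eV.
The photon energy is |E_6 − E_4| = 0.4722 eV.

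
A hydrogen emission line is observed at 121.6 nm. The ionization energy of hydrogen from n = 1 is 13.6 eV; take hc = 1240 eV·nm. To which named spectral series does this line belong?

Lyman

ΔE = 1240/121.6 = 10.20 eV.
This matches 13.6 × (1/1² − 1/2²), so n_f = 1: the Lyman series.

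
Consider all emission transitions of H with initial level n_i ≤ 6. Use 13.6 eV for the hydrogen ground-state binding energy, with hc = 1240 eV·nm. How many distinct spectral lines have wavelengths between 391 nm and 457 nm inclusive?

Enumerate all n_i → n_f pairs with 1 ≤ n_f < n_i ≤ 6 and compute λ = 1240 / [13.6·1·(1/n_f² − 1/n_i²)].
Lines falling in [391, 457] nm: 6→2 (410.3 nm), 5→2 (434.2 nm).

2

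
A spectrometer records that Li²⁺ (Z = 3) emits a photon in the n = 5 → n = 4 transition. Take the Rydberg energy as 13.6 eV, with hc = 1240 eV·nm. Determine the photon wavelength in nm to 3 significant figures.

450 nm

For Z = 3 the level energies scale as Z², so the effective Rydberg energy is 13.6 × 9 = 122.4 eV.
ΔE = 122.4 × (1/4² − 1/5²) = 122.4 × 0.02250 = 2.754 eV.
λ = hc/ΔE = 1240 / 2.754 = 450 nm.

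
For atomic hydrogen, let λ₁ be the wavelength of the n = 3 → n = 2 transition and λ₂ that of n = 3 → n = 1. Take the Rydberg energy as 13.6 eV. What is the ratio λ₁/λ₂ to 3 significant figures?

6.40

λ ∝ 1/ΔE ∝ 1/(1/n_f² − 1/n_i²), and the Z² and hc factors cancel in the ratio.
λ₁/λ₂ = (1/1² − 1/3²)/(1/2² − 1/3²) = 0.8889/0.1389 = 6.40.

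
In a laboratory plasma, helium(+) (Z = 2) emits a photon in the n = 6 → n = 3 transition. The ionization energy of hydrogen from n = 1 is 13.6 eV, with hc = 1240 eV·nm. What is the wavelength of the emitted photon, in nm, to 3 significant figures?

274 nm

For Z = 2 the level energies scale as Z², so the effective Rydberg energy is 13.6 × 4 = 54.40 eV.
ΔE = 54.40 × (1/3² − 1/6²) = 54.40 × 0.08333 = 4.533 eV.
λ = hc/ΔE = 1240 / 4.533 = 274 nm.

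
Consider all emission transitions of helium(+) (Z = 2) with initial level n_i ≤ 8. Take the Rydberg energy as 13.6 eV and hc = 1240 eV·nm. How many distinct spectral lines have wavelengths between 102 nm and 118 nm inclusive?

2

Enumerate all n_i → n_f pairs with 1 ≤ n_f < n_i ≤ 8 and compute λ = 1240 / [13.6·4·(1/n_f² − 1/n_i²)].
Lines falling in [102, 118] nm: 6→2 (102.6 nm), 5→2 (108.5 nm).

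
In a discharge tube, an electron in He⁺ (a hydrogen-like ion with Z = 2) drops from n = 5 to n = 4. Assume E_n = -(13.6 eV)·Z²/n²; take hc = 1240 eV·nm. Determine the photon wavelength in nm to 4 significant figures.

1013 nm

For Z = 2 the level energies scale as Z², so the effective Rydberg energy is 13.6 × 4 = 54.40 eV.
ΔE = 54.40 × (1/4² − 1/5²) = 54.40 × 0.02250 = 1.224 eV.
λ = hc/ΔE = 1240 / 1.224 = 1013 nm.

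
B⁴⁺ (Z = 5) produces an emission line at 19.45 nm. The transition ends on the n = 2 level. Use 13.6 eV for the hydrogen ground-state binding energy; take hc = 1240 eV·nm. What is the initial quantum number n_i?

The photon energy is ΔE = hc/λ = 1240 / 19.45 = 63.75 eV.
With Z = 5, ΔE = 340.0 × (1/n_f² − 1/n_i²), so 1/n_f² − 1/n_i² = 0.1875.
With n_f = 2: 1/n_i² = 1/4 − 0.1875 = 0.06249, so n_i ≈ 4.00.

n_i = 4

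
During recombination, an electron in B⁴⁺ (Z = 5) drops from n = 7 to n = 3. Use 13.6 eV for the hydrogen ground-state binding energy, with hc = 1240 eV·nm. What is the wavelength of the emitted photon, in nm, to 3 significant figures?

For Z = 5 the level energies scale as Z², so the effective Rydberg energy is 13.6 × 25 = 340.0 eV.
ΔE = 340.0 × (1/3² − 1/7²) = 340.0 × 0.09070 = 30.84 eV.
λ = hc/ΔE = 1240 / 30.84 = 40.2 nm.

40.2 nm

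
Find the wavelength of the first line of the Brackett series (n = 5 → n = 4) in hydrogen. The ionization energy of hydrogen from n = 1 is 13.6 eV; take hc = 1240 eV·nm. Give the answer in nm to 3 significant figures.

4050 nm

The Brackett series terminates on n_f = 4; the first line has n_i = 4+1 = 5.
ΔE = 13.60 × (1/4² − 1/5²) = 0.3060 eV.
λ = 1240 / 0.3060 = 4050 nm.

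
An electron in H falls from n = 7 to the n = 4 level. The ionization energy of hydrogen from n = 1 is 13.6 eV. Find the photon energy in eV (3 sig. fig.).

0.572 eV

E_7 = −13.60/49 = −0.2776 eV and E_4 = −13.60/16 = −0.8500 eV.
The photon energy is |E_7 − E_4| = 0.572 eV.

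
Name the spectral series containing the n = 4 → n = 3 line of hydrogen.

The series is set by the lower level: n_f = 3 is the Paschen series.

Paschen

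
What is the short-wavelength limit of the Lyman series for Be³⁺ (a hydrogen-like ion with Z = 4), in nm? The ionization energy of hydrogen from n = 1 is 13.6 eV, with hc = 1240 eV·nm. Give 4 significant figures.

The Lyman series has lower level n_f = 1; the series limit corresponds to n_i → ∞.
ΔE_max = 13.6 × 16 / 1² = 217.6 eV.
λ_min = 1240 / 217.6 = 5.699 nm.

5.699 nm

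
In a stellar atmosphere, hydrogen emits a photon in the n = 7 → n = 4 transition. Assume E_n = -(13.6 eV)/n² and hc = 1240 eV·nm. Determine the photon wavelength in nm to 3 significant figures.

2170 nm

ΔE = 13.60 × (1/4² − 1/7²) = 13.60 × 0.04209 = 0.5724 eV.
λ = hc/ΔE = 1240 / 0.5724 = 2170 nm.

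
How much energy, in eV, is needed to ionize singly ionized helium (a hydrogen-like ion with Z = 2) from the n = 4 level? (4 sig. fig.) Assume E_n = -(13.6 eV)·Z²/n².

E_n = −13.6 Z²/n² = −54.40/n² eV for Z = 2.
E_4 = −54.40/16 = −3.400 eV, so ionization (to E = 0) requires 3.400 eV.

3.400 eV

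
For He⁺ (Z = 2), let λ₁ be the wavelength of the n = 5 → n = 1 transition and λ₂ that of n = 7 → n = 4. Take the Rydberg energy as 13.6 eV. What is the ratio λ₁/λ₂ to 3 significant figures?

0.0438

λ ∝ 1/ΔE ∝ 1/(1/n_f² − 1/n_i²), and the Z² and hc factors cancel in the ratio.
λ₁/λ₂ = (1/4² − 1/7²)/(1/1² − 1/5²) = 0.04209/0.9600 = 0.0438.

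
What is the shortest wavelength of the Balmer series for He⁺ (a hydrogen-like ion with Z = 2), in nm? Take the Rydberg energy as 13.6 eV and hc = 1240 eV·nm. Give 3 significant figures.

The Balmer series has lower level n_f = 2; the series limit corresponds to n_i → ∞.
ΔE_max = 13.6 × 4 / 2² = 13.60 eV.
λ_min = 1240 / 13.60 = 91.2 nm.

91.2 nm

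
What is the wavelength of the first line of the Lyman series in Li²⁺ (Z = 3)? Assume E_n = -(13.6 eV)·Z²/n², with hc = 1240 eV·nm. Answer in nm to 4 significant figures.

The Lyman series terminates on n_f = 1; the first line has n_i = 1+1 = 2.
ΔE = 122.4 × (1/1² − 1/2²) = 91.80 eV.
λ = 1240 / 91.80 = 13.51 nm.

13.51 nm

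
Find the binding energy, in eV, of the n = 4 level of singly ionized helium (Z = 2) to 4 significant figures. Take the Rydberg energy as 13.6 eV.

3.400 eV

E_n = −13.6 Z²/n² = −54.40/n² eV for Z = 2.
E_4 = −54.40/16 = −3.400 eV, so ionization (to E = 0) requires 3.400 eV.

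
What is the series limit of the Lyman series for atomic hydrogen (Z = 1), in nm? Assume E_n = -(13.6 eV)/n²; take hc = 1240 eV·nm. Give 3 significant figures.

91.2 nm

The Lyman series has lower level n_f = 1; the series limit corresponds to n_i → ∞.
ΔE_max = 13.6 × 1 / 1² = 13.60 eV.
λ_min = 1240 / 13.60 = 91.2 nm.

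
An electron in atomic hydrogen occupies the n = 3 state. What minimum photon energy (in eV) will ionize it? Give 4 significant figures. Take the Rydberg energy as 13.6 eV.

1.511 eV

E_3 = −13.60/9 = −1.511 eV, so ionization (to E = 0) requires 1.511 eV.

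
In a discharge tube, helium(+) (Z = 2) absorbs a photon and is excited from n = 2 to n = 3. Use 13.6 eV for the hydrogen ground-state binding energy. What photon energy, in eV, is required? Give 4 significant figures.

The Bohr energies scale as Z², so for Z = 2: E_n = −54.40/n² eV.
E_3 = −54.40/9 = −6.044 eV and E_2 = −54.40/4 = −13.60 eV.
The photon energy is |E_3 − E_2| = 7.556 eV.

7.556 eV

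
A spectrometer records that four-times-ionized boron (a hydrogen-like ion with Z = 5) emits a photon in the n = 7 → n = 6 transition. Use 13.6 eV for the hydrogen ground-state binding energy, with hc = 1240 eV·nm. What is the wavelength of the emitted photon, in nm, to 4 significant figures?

For Z = 5 the level energies scale as Z², so the effective Rydberg energy is 13.6 × 25 = 340.0 eV.
ΔE = 340.0 × (1/6² − 1/7²) = 340.0 × 0.007370 = 2.506 eV.
λ = hc/ΔE = 1240 / 2.506 = 494.9 nm.

494.9 nm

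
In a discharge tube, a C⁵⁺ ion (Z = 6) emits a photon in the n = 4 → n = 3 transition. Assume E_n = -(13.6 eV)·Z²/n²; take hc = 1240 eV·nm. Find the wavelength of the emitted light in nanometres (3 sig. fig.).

52.1 nm

For Z = 6 the level energies scale as Z², so the effective Rydberg energy is 13.6 × 36 = 489.6 eV.
ΔE = 489.6 × (1/3² − 1/4²) = 489.6 × 0.04861 = 23.80 eV.
λ = hc/ΔE = 1240 / 23.80 = 52.1 nm.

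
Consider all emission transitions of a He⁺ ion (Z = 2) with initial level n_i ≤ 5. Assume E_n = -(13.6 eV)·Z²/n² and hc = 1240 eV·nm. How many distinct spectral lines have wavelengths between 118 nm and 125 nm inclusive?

Enumerate all n_i → n_f pairs with 1 ≤ n_f < n_i ≤ 5 and compute λ = 1240 / [13.6·4·(1/n_f² − 1/n_i²)].
Lines falling in [118, 125] nm: 4→2 (121.6 nm).

1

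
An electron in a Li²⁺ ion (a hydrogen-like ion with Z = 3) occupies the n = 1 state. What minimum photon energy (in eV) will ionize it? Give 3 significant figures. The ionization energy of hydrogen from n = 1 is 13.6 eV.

E_n = −13.6 Z²/n² = −122.4/n² eV for Z = 3.
E_1 = −122.4/1 = −122 eV, so ionization (to E = 0) requires 122 eV.

122 eV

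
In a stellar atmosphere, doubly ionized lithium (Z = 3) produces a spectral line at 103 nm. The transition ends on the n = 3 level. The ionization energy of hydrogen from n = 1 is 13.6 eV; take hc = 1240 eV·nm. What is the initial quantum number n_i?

The photon energy is ΔE = hc/λ = 1240 / 103 = 12.04 eV.
With Z = 3, ΔE = 122.4 × (1/n_f² − 1/n_i²), so 1/n_f² − 1/n_i² = 0.09836.
With n_f = 3: 1/n_i² = 1/9 − 0.09836 = 0.01275, so n_i ≈ 8.85.

n_i = 9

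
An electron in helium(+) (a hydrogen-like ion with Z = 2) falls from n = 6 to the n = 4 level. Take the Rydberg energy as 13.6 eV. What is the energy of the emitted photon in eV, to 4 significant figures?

The Bohr energies scale as Z², so for Z = 2: E_n = −54.40/n² eV.
E_6 = −54.40/36 = −1.511 eV and E_4 = −54.40/16 = −3.400 eV.
The photon energy is |E_6 − E_4| = 1.889 eV.

1.889 eV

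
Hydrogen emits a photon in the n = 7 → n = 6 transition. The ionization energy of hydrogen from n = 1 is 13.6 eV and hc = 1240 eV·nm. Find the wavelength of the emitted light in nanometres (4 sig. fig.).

ΔE = 13.60 × (1/6² − 1/7²) = 13.60 × 0.007370 = 0.1002 eV.
λ = hc/ΔE = 1240 / 0.1002 = 12370 nm.

12370 nm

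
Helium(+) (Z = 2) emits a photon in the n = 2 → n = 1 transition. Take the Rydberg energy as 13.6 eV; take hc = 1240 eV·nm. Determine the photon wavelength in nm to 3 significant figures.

30.4 nm

For Z = 2 the level energies scale as Z², so the effective Rydberg energy is 13.6 × 4 = 54.40 eV.
ΔE = 54.40 × (1/1² − 1/2²) = 54.40 × 0.7500 = 40.80 eV.
λ = hc/ΔE = 1240 / 40.80 = 30.4 nm.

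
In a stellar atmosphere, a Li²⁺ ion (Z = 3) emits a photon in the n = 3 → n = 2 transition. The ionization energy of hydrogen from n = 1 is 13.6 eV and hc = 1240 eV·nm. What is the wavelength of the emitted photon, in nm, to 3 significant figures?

72.9 nm

For Z = 3 the level energies scale as Z², so the effective Rydberg energy is 13.6 × 9 = 122.4 eV.
ΔE = 122.4 × (1/2² − 1/3²) = 122.4 × 0.1389 = 17.00 eV.
λ = hc/ΔE = 1240 / 17.00 = 72.9 nm.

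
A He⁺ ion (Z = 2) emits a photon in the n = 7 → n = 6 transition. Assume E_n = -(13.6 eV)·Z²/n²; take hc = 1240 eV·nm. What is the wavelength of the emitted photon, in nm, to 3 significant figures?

For Z = 2 the level energies scale as Z², so the effective Rydberg energy is 13.6 × 4 = 54.40 eV.
ΔE = 54.40 × (1/6² − 1/7²) = 54.40 × 0.007370 = 0.4009 eV.
λ = hc/ΔE = 1240 / 0.4009 = 3090 nm.

3090 nm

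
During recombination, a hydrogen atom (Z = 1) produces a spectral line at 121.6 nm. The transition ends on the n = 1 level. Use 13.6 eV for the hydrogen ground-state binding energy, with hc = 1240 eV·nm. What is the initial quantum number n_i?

n_i = 2

The photon energy is ΔE = hc/λ = 1240 / 121.6 = 10.20 eV.
With Z = 1, ΔE = 13.60 × (1/n_f² − 1/n_i²), so 1/n_f² − 1/n_i² = 0.7498.
With n_f = 1: 1/n_i² = 1/1 − 0.7498 = 0.2502, so n_i ≈ 2.00.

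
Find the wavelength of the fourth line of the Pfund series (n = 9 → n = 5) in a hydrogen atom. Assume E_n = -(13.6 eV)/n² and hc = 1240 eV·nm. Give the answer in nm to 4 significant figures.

The Pfund series terminates on n_f = 5; the fourth line has n_i = 5+4 = 9.
ΔE = 13.60 × (1/5² − 1/9²) = 0.3761 eV.
λ = 1240 / 0.3761 = 3297 nm.

3297 nm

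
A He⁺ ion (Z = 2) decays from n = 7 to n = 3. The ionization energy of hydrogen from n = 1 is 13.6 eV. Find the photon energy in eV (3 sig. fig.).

4.93 eV

The Bohr energies scale as Z², so for Z = 2: E_n = −54.40/n² eV.
E_7 = −54.40/49 = −1.110 eV and E_3 = −54.40/9 = −6.044 eV.
The photon energy is |E_7 − E_3| = 4.93 eV.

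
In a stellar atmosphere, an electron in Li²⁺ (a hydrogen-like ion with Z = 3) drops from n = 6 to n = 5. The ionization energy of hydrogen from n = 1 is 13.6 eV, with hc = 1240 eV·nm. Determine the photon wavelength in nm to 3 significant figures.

829 nm

For Z = 3 the level energies scale as Z², so the effective Rydberg energy is 13.6 × 9 = 122.4 eV.
ΔE = 122.4 × (1/5² − 1/6²) = 122.4 × 0.01222 = 1.496 eV.
λ = hc/ΔE = 1240 / 1.496 = 829 nm.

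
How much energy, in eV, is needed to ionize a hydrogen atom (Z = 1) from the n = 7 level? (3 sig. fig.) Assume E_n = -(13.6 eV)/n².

0.278 eV

E_7 = −13.60/49 = −0.278 eV, so ionization (to E = 0) requires 0.278 eV.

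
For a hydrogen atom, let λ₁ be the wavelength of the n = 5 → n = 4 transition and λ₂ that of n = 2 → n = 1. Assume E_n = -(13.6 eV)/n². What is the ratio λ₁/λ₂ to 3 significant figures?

33.3

λ ∝ 1/ΔE ∝ 1/(1/n_f² − 1/n_i²), and the Z² and hc factors cancel in the ratio.
λ₁/λ₂ = (1/1² − 1/2²)/(1/4² − 1/5²) = 0.7500/0.02250 = 33.3.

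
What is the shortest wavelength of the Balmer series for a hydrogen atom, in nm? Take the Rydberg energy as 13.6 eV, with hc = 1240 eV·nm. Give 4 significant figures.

The Balmer series has lower level n_f = 2; the series limit corresponds to n_i → ∞.
ΔE_max = 13.6 × 1 / 2² = 3.400 eV.
λ_min = 1240 / 3.400 = 364.7 nm.

364.7 nm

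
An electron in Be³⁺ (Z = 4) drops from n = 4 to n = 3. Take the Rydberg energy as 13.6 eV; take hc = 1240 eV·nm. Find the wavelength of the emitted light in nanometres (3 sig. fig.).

For Z = 4 the level energies scale as Z², so the effective Rydberg energy is 13.6 × 16 = 217.6 eV.
ΔE = 217.6 × (1/3² − 1/4²) = 217.6 × 0.04861 = 10.58 eV.
λ = hc/ΔE = 1240 / 10.58 = 117 nm.

117 nm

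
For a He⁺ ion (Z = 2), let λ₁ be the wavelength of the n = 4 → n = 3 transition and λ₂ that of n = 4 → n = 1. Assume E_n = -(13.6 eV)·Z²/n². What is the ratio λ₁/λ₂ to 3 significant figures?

19.3

λ ∝ 1/ΔE ∝ 1/(1/n_f² − 1/n_i²), and the Z² and hc factors cancel in the ratio.
λ₁/λ₂ = (1/1² − 1/4²)/(1/3² − 1/4²) = 0.9375/0.04861 = 19.3.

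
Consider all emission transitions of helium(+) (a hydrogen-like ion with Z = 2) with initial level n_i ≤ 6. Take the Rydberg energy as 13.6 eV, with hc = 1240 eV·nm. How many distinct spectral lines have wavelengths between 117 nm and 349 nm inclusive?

Enumerate all n_i → n_f pairs with 1 ≤ n_f < n_i ≤ 6 and compute λ = 1240 / [13.6·4·(1/n_f² − 1/n_i²)].
Lines falling in [117, 349] nm: 4→2 (121.6 nm), 3→2 (164.1 nm), 6→3 (273.5 nm), 5→3 (320.5 nm).

4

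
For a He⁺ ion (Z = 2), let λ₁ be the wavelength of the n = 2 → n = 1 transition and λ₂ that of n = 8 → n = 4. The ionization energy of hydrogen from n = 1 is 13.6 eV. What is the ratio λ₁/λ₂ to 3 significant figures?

λ ∝ 1/ΔE ∝ 1/(1/n_f² − 1/n_i²), and the Z² and hc factors cancel in the ratio.
λ₁/λ₂ = (1/4² − 1/8²)/(1/1² − 1/2²) = 0.04688/0.7500 = 0.0625.

0.0625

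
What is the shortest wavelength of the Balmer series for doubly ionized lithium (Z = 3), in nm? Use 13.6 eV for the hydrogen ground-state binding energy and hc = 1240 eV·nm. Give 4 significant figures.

40.52 nm

The Balmer series has lower level n_f = 2; the series limit corresponds to n_i → ∞.
ΔE_max = 13.6 × 9 / 2² = 30.60 eV.
λ_min = 1240 / 30.60 = 40.52 nm.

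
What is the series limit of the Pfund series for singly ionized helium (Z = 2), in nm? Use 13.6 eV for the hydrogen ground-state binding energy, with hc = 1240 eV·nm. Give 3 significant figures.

The Pfund series has lower level n_f = 5; the series limit corresponds to n_i → ∞.
ΔE_max = 13.6 × 4 / 5² = 2.176 eV.
λ_min = 1240 / 2.176 = 570 nm.

570 nm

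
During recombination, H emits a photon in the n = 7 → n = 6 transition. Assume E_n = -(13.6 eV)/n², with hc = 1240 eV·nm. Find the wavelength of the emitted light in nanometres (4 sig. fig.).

12370 nm

ΔE = 13.60 × (1/6² − 1/7²) = 13.60 × 0.007370 = 0.1002 eV.
λ = hc/ΔE = 1240 / 0.1002 = 12370 nm.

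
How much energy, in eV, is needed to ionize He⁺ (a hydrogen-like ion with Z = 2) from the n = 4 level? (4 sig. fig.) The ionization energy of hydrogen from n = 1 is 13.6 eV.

3.400 eV

E_n = −13.6 Z²/n² = −54.40/n² eV for Z = 2.
E_4 = −54.40/16 = −3.400 eV, so ionization (to E = 0) requires 3.400 eV.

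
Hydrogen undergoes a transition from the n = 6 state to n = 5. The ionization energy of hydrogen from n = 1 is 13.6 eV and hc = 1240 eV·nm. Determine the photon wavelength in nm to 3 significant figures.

7460 nm

ΔE = 13.60 × (1/5² − 1/6²) = 13.60 × 0.01222 = 0.1662 eV.
λ = hc/ΔE = 1240 / 0.1662 = 7460 nm.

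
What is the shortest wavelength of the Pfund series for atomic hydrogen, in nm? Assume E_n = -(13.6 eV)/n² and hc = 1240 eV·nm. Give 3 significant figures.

The Pfund series has lower level n_f = 5; the series limit corresponds to n_i → ∞.
ΔE_max = 13.6 × 1 / 5² = 0.5440 eV.
λ_min = 1240 / 0.5440 = 2280 nm.

2280 nm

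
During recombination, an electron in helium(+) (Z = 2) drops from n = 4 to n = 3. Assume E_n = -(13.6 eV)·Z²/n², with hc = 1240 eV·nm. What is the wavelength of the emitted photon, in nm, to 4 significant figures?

468.9 nm

For Z = 2 the level energies scale as Z², so the effective Rydberg energy is 13.6 × 4 = 54.40 eV.
ΔE = 54.40 × (1/3² − 1/4²) = 54.40 × 0.04861 = 2.644 eV.
λ = hc/ΔE = 1240 / 2.644 = 468.9 nm.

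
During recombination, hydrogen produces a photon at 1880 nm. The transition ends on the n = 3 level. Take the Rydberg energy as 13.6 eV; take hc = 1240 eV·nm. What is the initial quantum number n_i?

n_i = 4

The photon energy is ΔE = hc/λ = 1240 / 1880 = 0.6596 eV.
With Z = 1, ΔE = 13.60 × (1/n_f² − 1/n_i²), so 1/n_f² − 1/n_i² = 0.04850.
With n_f = 3: 1/n_i² = 1/9 − 0.04850 = 0.06261, so n_i ≈ 4.00.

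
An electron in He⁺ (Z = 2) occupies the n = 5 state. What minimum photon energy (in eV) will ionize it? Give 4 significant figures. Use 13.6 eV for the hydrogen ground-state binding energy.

2.176 eV

E_n = −13.6 Z²/n² = −54.40/n² eV for Z = 2.
E_5 = −54.40/25 = −2.176 eV, so ionization (to E = 0) requires 2.176 eV.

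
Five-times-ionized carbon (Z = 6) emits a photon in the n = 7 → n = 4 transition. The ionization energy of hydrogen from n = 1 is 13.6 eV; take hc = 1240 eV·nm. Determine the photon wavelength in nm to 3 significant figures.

60.2 nm

For Z = 6 the level energies scale as Z², so the effective Rydberg energy is 13.6 × 36 = 489.6 eV.
ΔE = 489.6 × (1/4² − 1/7²) = 489.6 × 0.04209 = 20.61 eV.
λ = hc/ΔE = 1240 / 20.61 = 60.2 nm.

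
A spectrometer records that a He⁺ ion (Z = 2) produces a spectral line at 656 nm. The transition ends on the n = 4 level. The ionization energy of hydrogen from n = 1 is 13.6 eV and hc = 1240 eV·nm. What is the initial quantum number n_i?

The photon energy is ΔE = hc/λ = 1240 / 656 = 1.890 eV.
With Z = 2, ΔE = 54.40 × (1/n_f² − 1/n_i²), so 1/n_f² − 1/n_i² = 0.03475.
With n_f = 4: 1/n_i² = 1/16 − 0.03475 = 0.02775, so n_i ≈ 6.00.

n_i = 6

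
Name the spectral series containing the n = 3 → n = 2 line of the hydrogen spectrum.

Balmer

The series is set by the lower level: n_f = 2 is the Balmer series.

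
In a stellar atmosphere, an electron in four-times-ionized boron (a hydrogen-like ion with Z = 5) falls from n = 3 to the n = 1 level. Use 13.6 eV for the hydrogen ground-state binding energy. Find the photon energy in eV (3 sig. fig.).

The Bohr energies scale as Z², so for Z = 5: E_n = −340.0/n² eV.
E_3 = −340.0/9 = −37.78 eV and E_1 = −340.0/1 = −340.0 eV.
The photon energy is |E_3 − E_1| = 302 eV.

302 eV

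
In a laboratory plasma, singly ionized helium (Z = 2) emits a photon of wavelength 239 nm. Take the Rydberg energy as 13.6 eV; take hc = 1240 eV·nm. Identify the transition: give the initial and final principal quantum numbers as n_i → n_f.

n_i = 8, n_f = 3

The photon energy is ΔE = hc/λ = 1240 / 239 = 5.188 eV.
With Z = 2, ΔE = 54.40 × (1/n_f² − 1/n_i²), so 1/n_f² − 1/n_i² = 0.09537.
Trying n_f = 3 gives 1/n_i² = 0.01574, i.e. n_i ≈ 8; this pair matches.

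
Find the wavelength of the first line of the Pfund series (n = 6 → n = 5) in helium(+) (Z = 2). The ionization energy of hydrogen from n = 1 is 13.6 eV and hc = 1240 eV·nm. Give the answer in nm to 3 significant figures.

The Pfund series terminates on n_f = 5; the first line has n_i = 5+1 = 6.
ΔE = 54.40 × (1/5² − 1/6²) = 0.6649 eV.
λ = 1240 / 0.6649 = 1860 nm.

1860 nm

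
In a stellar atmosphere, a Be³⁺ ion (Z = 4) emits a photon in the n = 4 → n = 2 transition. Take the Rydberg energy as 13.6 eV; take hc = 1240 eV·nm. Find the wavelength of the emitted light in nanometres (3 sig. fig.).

30.4 nm

For Z = 4 the level energies scale as Z², so the effective Rydberg energy is 13.6 × 16 = 217.6 eV.
ΔE = 217.6 × (1/2² − 1/4²) = 217.6 × 0.1875 = 40.80 eV.
λ = hc/ΔE = 1240 / 40.80 = 30.4 nm.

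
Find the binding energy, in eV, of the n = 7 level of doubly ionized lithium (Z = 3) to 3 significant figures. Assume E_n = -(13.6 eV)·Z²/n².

E_n = −13.6 Z²/n² = −122.4/n² eV for Z = 3.
E_7 = −122.4/49 = −2.50 eV, so ionization (to E = 0) requires 2.50 eV.

2.50 eV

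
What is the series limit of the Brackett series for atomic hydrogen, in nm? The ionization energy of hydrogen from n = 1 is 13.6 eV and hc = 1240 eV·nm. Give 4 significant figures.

1459 nm

The Brackett series has lower level n_f = 4; the series limit corresponds to n_i → ∞.
ΔE_max = 13.6 × 1 / 4² = 0.8500 eV.
λ_min = 1240 / 0.8500 = 1459 nm.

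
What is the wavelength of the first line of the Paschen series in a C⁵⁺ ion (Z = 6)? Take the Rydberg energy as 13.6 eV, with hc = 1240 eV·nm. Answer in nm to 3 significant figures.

The Paschen series terminates on n_f = 3; the first line has n_i = 3+1 = 4.
ΔE = 489.6 × (1/3² − 1/4²) = 23.80 eV.
λ = 1240 / 23.80 = 52.1 nm.

52.1 nm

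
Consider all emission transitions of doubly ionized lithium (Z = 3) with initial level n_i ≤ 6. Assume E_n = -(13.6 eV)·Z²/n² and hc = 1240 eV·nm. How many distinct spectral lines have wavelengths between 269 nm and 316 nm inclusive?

1

Enumerate all n_i → n_f pairs with 1 ≤ n_f < n_i ≤ 6 and compute λ = 1240 / [13.6·9·(1/n_f² − 1/n_i²)].
Lines falling in [269, 316] nm: 6→4 (291.8 nm).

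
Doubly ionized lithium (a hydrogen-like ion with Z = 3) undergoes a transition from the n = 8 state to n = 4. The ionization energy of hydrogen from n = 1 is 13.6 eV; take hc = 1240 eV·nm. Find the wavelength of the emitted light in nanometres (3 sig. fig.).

For Z = 3 the level energies scale as Z², so the effective Rydberg energy is 13.6 × 9 = 122.4 eV.
ΔE = 122.4 × (1/4² − 1/8²) = 122.4 × 0.04688 = 5.738 eV.
λ = hc/ΔE = 1240 / 5.738 = 216 nm.

216 nm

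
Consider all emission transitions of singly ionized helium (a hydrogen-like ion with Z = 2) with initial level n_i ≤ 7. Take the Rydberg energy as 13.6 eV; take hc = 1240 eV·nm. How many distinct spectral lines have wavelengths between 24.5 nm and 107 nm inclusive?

Enumerate all n_i → n_f pairs with 1 ≤ n_f < n_i ≤ 7 and compute λ = 1240 / [13.6·4·(1/n_f² − 1/n_i²)].
Lines falling in [24.5, 107] nm: 3→1 (25.64 nm), 2→1 (30.39 nm), 7→2 (99.28 nm), 6→2 (102.6 nm).

4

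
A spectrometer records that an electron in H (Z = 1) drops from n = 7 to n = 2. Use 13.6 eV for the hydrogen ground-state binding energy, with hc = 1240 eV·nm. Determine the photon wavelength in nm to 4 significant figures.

397.1 nm

ΔE = 13.60 × (1/2² − 1/7²) = 13.60 × 0.2296 = 3.122 eV.
λ = hc/ΔE = 1240 / 3.122 = 397.1 nm.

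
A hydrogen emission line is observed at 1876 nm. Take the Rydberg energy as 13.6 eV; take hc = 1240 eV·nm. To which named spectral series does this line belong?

ΔE = 1240/1876 = 0.6610 eV.
This matches 13.6 × (1/3² − 1/4²), so n_f = 3: the Paschen series.

Paschen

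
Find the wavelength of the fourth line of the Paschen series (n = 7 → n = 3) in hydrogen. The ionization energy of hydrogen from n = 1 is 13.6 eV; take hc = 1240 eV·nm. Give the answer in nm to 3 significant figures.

The Paschen series terminates on n_f = 3; the fourth line has n_i = 3+4 = 7.
ΔE = 13.60 × (1/3² − 1/7²) = 1.234 eV.
λ = 1240 / 1.234 = 1010 nm.

1010 nm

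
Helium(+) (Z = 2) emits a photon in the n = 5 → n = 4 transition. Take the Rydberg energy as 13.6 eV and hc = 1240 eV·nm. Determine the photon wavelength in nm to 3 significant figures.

1010 nm

For Z = 2 the level energies scale as Z², so the effective Rydberg energy is 13.6 × 4 = 54.40 eV.
ΔE = 54.40 × (1/4² − 1/5²) = 54.40 × 0.02250 = 1.224 eV.
λ = hc/ΔE = 1240 / 1.224 = 1010 nm.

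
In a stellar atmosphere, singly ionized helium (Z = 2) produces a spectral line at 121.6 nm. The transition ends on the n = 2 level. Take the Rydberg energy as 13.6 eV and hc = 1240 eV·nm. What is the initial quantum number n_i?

The photon energy is ΔE = hc/λ = 1240 / 121.6 = 10.20 eV.
With Z = 2, ΔE = 54.40 × (1/n_f² − 1/n_i²), so 1/n_f² − 1/n_i² = 0.1875.
With n_f = 2: 1/n_i² = 1/4 − 0.1875 = 0.06255, so n_i ≈ 4.00.

n_i = 4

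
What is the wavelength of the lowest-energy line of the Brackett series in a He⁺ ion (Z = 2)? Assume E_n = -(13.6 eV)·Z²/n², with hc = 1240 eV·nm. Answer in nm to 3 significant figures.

1010 nm

The Brackett series terminates on n_f = 4; the first line has n_i = 4+1 = 5.
ΔE = 54.40 × (1/4² − 1/5²) = 1.224 eV.
λ = 1240 / 1.224 = 1010 nm.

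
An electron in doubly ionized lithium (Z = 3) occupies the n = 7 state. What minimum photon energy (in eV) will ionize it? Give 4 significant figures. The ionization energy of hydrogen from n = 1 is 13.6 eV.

2.498 eV

E_n = −13.6 Z²/n² = −122.4/n² eV for Z = 3.
E_7 = −122.4/49 = −2.498 eV, so ionization (to E = 0) requires 2.498 eV.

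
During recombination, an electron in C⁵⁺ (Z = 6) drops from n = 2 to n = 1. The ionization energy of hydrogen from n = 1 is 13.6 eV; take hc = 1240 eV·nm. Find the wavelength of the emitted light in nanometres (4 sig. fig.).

3.377 nm

For Z = 6 the level energies scale as Z², so the effective Rydberg energy is 13.6 × 36 = 489.6 eV.
ΔE = 489.6 × (1/1² − 1/2²) = 489.6 × 0.7500 = 367.2 eV.
λ = hc/ΔE = 1240 / 367.2 = 3.377 nm.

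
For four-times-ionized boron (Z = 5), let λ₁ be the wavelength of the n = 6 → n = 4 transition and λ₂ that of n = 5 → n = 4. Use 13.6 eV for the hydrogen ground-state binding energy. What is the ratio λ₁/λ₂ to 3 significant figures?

λ ∝ 1/ΔE ∝ 1/(1/n_f² − 1/n_i²), and the Z² and hc factors cancel in the ratio.
λ₁/λ₂ = (1/4² − 1/5²)/(1/4² − 1/6²) = 0.02250/0.03472 = 0.648.

0.648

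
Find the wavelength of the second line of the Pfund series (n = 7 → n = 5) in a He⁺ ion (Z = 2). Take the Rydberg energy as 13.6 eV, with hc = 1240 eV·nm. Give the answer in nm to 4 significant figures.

The Pfund series terminates on n_f = 5; the second line has n_i = 5+2 = 7.
ΔE = 54.40 × (1/5² − 1/7²) = 1.066 eV.
λ = 1240 / 1.066 = 1163 nm.

1163 nm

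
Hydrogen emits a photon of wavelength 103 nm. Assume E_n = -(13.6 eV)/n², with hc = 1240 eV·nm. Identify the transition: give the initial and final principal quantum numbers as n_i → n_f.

n_i = 3, n_f = 1

The photon energy is ΔE = hc/λ = 1240 / 103 = 12.04 eV.
With Z = 1, ΔE = 13.60 × (1/n_f² − 1/n_i²), so 1/n_f² − 1/n_i² = 0.8852.
Trying n_f = 1 gives 1/n_i² = 0.1148, i.e. n_i ≈ 3; this pair matches.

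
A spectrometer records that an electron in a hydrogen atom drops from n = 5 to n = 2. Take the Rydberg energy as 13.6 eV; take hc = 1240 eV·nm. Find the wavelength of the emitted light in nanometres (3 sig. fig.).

ΔE = 13.60 × (1/2² − 1/5²) = 13.60 × 0.2100 = 2.856 eV.
λ = hc/ΔE = 1240 / 2.856 = 434 nm.

434 nm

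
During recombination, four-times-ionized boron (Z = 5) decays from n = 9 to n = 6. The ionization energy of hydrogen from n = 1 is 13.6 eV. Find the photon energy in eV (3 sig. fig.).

5.25 eV

The Bohr energies scale as Z², so for Z = 5: E_n = −340.0/n² eV.
E_9 = −340.0/81 = −4.198 eV and E_6 = −340.0/36 = −9.444 eV.
The photon energy is |E_9 − E_6| = 5.25 eV.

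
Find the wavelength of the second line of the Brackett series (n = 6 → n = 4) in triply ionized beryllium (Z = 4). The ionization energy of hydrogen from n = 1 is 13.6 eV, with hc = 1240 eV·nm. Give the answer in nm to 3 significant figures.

164 nm

The Brackett series terminates on n_f = 4; the second line has n_i = 4+2 = 6.
ΔE = 217.6 × (1/4² − 1/6²) = 7.556 eV.
λ = 1240 / 7.556 = 164 nm.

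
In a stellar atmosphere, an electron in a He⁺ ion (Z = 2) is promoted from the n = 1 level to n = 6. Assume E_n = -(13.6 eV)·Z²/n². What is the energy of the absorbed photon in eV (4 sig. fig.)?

52.89 eV

The Bohr energies scale as Z², so for Z = 2: E_n = −54.40/n² eV.
E_6 = −54.40/36 = −1.511 eV and E_1 = −54.40/1 = −54.40 eV.
The photon energy is |E_6 − E_1| = 52.89 eV.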